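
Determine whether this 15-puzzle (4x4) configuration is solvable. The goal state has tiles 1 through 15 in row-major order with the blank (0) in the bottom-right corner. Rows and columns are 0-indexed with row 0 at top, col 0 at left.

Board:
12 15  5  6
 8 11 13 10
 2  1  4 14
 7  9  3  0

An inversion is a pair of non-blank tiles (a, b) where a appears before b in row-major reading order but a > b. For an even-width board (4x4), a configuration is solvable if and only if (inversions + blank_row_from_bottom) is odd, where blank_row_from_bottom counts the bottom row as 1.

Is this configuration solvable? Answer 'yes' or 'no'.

Inversions: 64
Blank is in row 3 (0-indexed from top), which is row 1 counting from the bottom (bottom = 1).
64 + 1 = 65, which is odd, so the puzzle is solvable.

Answer: yes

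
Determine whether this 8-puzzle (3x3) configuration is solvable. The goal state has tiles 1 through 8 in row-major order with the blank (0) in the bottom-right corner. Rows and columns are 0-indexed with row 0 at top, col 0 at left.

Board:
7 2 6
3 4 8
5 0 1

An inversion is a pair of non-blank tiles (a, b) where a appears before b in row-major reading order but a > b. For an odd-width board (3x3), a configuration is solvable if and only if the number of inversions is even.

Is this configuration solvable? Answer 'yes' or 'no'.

Answer: yes

Derivation:
Inversions (pairs i<j in row-major order where tile[i] > tile[j] > 0): 16
16 is even, so the puzzle is solvable.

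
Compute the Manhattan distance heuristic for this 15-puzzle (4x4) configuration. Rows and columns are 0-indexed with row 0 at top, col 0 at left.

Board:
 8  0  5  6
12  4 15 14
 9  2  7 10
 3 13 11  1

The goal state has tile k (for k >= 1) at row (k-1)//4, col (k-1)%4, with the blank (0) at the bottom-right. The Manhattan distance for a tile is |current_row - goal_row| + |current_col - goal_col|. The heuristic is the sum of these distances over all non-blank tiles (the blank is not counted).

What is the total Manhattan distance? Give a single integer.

Answer: 41

Derivation:
Tile 8: at (0,0), goal (1,3), distance |0-1|+|0-3| = 4
Tile 5: at (0,2), goal (1,0), distance |0-1|+|2-0| = 3
Tile 6: at (0,3), goal (1,1), distance |0-1|+|3-1| = 3
Tile 12: at (1,0), goal (2,3), distance |1-2|+|0-3| = 4
Tile 4: at (1,1), goal (0,3), distance |1-0|+|1-3| = 3
Tile 15: at (1,2), goal (3,2), distance |1-3|+|2-2| = 2
Tile 14: at (1,3), goal (3,1), distance |1-3|+|3-1| = 4
Tile 9: at (2,0), goal (2,0), distance |2-2|+|0-0| = 0
Tile 2: at (2,1), goal (0,1), distance |2-0|+|1-1| = 2
Tile 7: at (2,2), goal (1,2), distance |2-1|+|2-2| = 1
Tile 10: at (2,3), goal (2,1), distance |2-2|+|3-1| = 2
Tile 3: at (3,0), goal (0,2), distance |3-0|+|0-2| = 5
Tile 13: at (3,1), goal (3,0), distance |3-3|+|1-0| = 1
Tile 11: at (3,2), goal (2,2), distance |3-2|+|2-2| = 1
Tile 1: at (3,3), goal (0,0), distance |3-0|+|3-0| = 6
Sum: 4 + 3 + 3 + 4 + 3 + 2 + 4 + 0 + 2 + 1 + 2 + 5 + 1 + 1 + 6 = 41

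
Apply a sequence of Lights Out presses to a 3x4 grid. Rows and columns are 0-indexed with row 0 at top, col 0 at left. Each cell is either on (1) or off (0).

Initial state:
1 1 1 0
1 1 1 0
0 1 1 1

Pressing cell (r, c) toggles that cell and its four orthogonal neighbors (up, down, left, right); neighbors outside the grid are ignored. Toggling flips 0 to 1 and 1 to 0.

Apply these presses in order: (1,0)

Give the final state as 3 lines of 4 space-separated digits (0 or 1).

Answer: 0 1 1 0
0 0 1 0
1 1 1 1

Derivation:
After press 1 at (1,0):
0 1 1 0
0 0 1 0
1 1 1 1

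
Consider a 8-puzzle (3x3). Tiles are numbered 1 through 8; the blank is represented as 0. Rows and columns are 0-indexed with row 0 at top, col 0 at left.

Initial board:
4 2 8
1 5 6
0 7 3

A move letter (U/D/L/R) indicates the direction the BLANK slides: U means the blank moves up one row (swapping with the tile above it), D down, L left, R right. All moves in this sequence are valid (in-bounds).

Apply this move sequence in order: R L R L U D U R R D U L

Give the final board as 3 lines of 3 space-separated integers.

After move 1 (R):
4 2 8
1 5 6
7 0 3

After move 2 (L):
4 2 8
1 5 6
0 7 3

After move 3 (R):
4 2 8
1 5 6
7 0 3

After move 4 (L):
4 2 8
1 5 6
0 7 3

After move 5 (U):
4 2 8
0 5 6
1 7 3

After move 6 (D):
4 2 8
1 5 6
0 7 3

After move 7 (U):
4 2 8
0 5 6
1 7 3

After move 8 (R):
4 2 8
5 0 6
1 7 3

After move 9 (R):
4 2 8
5 6 0
1 7 3

After move 10 (D):
4 2 8
5 6 3
1 7 0

After move 11 (U):
4 2 8
5 6 0
1 7 3

After move 12 (L):
4 2 8
5 0 6
1 7 3

Answer: 4 2 8
5 0 6
1 7 3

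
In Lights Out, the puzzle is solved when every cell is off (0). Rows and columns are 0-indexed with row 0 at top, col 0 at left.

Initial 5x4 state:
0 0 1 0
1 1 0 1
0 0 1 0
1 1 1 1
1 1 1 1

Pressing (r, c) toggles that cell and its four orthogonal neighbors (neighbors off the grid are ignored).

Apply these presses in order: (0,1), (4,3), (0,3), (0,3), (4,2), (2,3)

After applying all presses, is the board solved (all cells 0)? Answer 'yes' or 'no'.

After press 1 at (0,1):
1 1 0 0
1 0 0 1
0 0 1 0
1 1 1 1
1 1 1 1

After press 2 at (4,3):
1 1 0 0
1 0 0 1
0 0 1 0
1 1 1 0
1 1 0 0

After press 3 at (0,3):
1 1 1 1
1 0 0 0
0 0 1 0
1 1 1 0
1 1 0 0

After press 4 at (0,3):
1 1 0 0
1 0 0 1
0 0 1 0
1 1 1 0
1 1 0 0

After press 5 at (4,2):
1 1 0 0
1 0 0 1
0 0 1 0
1 1 0 0
1 0 1 1

After press 6 at (2,3):
1 1 0 0
1 0 0 0
0 0 0 1
1 1 0 1
1 0 1 1

Lights still on: 10

Answer: no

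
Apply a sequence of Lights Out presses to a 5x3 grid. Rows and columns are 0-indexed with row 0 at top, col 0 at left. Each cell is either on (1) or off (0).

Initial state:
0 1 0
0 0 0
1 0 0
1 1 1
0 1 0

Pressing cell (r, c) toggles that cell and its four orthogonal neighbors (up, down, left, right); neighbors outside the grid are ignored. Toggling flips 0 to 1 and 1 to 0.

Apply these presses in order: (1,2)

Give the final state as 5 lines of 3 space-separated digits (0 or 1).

Answer: 0 1 1
0 1 1
1 0 1
1 1 1
0 1 0

Derivation:
After press 1 at (1,2):
0 1 1
0 1 1
1 0 1
1 1 1
0 1 0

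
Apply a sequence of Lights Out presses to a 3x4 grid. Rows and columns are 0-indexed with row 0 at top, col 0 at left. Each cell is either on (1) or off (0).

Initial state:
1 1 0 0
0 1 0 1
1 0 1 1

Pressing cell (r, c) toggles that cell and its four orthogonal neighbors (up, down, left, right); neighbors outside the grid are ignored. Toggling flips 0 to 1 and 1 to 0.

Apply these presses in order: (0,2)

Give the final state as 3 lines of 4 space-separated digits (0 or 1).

Answer: 1 0 1 1
0 1 1 1
1 0 1 1

Derivation:
After press 1 at (0,2):
1 0 1 1
0 1 1 1
1 0 1 1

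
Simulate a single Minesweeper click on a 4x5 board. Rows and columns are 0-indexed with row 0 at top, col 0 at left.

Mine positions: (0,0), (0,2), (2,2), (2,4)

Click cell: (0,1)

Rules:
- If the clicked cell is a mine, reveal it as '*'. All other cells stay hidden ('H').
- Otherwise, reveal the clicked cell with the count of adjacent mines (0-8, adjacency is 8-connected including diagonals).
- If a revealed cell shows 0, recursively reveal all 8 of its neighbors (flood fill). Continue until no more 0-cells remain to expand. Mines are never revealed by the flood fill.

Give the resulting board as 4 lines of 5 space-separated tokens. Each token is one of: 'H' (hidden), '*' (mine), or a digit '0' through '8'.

H 2 H H H
H H H H H
H H H H H
H H H H H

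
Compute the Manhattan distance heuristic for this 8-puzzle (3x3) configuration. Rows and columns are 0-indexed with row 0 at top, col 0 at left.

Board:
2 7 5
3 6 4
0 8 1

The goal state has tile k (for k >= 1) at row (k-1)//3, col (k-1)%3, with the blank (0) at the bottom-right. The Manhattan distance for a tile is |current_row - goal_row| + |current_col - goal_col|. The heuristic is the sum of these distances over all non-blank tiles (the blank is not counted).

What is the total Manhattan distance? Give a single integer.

Tile 2: (0,0)->(0,1) = 1
Tile 7: (0,1)->(2,0) = 3
Tile 5: (0,2)->(1,1) = 2
Tile 3: (1,0)->(0,2) = 3
Tile 6: (1,1)->(1,2) = 1
Tile 4: (1,2)->(1,0) = 2
Tile 8: (2,1)->(2,1) = 0
Tile 1: (2,2)->(0,0) = 4
Sum: 1 + 3 + 2 + 3 + 1 + 2 + 0 + 4 = 16

Answer: 16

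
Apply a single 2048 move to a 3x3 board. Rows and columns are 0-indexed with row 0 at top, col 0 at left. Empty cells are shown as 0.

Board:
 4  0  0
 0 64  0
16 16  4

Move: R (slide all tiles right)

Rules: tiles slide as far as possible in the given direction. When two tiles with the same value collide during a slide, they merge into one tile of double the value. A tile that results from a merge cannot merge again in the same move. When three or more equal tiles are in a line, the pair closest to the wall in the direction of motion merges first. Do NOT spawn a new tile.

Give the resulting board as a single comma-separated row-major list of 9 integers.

Slide right:
row 0: [4, 0, 0] -> [0, 0, 4]
row 1: [0, 64, 0] -> [0, 0, 64]
row 2: [16, 16, 4] -> [0, 32, 4]

Answer: 0, 0, 4, 0, 0, 64, 0, 32, 4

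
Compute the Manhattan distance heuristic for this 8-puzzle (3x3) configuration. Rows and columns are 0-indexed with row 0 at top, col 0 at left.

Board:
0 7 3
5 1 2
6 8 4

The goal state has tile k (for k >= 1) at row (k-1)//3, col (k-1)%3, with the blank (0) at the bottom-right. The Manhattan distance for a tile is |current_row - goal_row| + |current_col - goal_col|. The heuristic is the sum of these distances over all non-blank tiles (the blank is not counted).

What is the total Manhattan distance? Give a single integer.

Answer: 14

Derivation:
Tile 7: at (0,1), goal (2,0), distance |0-2|+|1-0| = 3
Tile 3: at (0,2), goal (0,2), distance |0-0|+|2-2| = 0
Tile 5: at (1,0), goal (1,1), distance |1-1|+|0-1| = 1
Tile 1: at (1,1), goal (0,0), distance |1-0|+|1-0| = 2
Tile 2: at (1,2), goal (0,1), distance |1-0|+|2-1| = 2
Tile 6: at (2,0), goal (1,2), distance |2-1|+|0-2| = 3
Tile 8: at (2,1), goal (2,1), distance |2-2|+|1-1| = 0
Tile 4: at (2,2), goal (1,0), distance |2-1|+|2-0| = 3
Sum: 3 + 0 + 1 + 2 + 2 + 3 + 0 + 3 = 14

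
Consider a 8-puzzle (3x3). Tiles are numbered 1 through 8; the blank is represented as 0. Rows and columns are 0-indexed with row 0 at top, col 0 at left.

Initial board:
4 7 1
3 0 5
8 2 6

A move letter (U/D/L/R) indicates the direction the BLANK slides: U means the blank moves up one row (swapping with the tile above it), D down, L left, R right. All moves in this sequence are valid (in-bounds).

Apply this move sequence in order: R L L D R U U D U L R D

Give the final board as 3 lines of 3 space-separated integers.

After move 1 (R):
4 7 1
3 5 0
8 2 6

After move 2 (L):
4 7 1
3 0 5
8 2 6

After move 3 (L):
4 7 1
0 3 5
8 2 6

After move 4 (D):
4 7 1
8 3 5
0 2 6

After move 5 (R):
4 7 1
8 3 5
2 0 6

After move 6 (U):
4 7 1
8 0 5
2 3 6

After move 7 (U):
4 0 1
8 7 5
2 3 6

After move 8 (D):
4 7 1
8 0 5
2 3 6

After move 9 (U):
4 0 1
8 7 5
2 3 6

After move 10 (L):
0 4 1
8 7 5
2 3 6

After move 11 (R):
4 0 1
8 7 5
2 3 6

After move 12 (D):
4 7 1
8 0 5
2 3 6

Answer: 4 7 1
8 0 5
2 3 6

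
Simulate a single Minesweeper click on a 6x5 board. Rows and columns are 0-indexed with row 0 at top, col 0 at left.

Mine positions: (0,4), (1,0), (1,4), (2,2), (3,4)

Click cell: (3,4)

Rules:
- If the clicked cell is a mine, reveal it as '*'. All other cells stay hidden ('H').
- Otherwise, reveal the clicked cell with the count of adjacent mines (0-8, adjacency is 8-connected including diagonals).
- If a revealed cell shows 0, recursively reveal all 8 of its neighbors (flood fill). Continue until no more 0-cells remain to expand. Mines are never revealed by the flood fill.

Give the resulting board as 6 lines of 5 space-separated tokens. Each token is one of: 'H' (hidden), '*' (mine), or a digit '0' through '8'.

H H H H H
H H H H H
H H H H H
H H H H *
H H H H H
H H H H H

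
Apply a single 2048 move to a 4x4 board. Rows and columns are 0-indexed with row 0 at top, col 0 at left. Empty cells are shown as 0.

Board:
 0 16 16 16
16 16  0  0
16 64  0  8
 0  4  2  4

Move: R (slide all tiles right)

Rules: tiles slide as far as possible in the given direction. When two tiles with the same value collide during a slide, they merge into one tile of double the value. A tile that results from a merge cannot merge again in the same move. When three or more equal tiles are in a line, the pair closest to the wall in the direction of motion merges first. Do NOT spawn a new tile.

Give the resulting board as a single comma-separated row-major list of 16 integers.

Answer: 0, 0, 16, 32, 0, 0, 0, 32, 0, 16, 64, 8, 0, 4, 2, 4

Derivation:
Slide right:
row 0: [0, 16, 16, 16] -> [0, 0, 16, 32]
row 1: [16, 16, 0, 0] -> [0, 0, 0, 32]
row 2: [16, 64, 0, 8] -> [0, 16, 64, 8]
row 3: [0, 4, 2, 4] -> [0, 4, 2, 4]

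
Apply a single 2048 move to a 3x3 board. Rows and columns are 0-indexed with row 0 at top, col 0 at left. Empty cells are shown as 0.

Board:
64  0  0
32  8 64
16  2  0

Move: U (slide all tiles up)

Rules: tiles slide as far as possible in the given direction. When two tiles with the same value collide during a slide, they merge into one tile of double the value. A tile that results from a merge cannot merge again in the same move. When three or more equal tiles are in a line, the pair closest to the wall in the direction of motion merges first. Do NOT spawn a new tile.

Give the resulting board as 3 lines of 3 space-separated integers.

Answer: 64  8 64
32  2  0
16  0  0

Derivation:
Slide up:
col 0: [64, 32, 16] -> [64, 32, 16]
col 1: [0, 8, 2] -> [8, 2, 0]
col 2: [0, 64, 0] -> [64, 0, 0]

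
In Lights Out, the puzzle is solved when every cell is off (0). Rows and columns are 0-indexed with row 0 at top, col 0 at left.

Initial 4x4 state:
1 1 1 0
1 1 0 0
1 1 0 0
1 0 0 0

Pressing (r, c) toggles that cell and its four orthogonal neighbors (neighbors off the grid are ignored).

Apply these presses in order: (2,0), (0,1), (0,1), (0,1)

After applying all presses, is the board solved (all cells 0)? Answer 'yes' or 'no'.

Answer: yes

Derivation:
After press 1 at (2,0):
1 1 1 0
0 1 0 0
0 0 0 0
0 0 0 0

After press 2 at (0,1):
0 0 0 0
0 0 0 0
0 0 0 0
0 0 0 0

After press 3 at (0,1):
1 1 1 0
0 1 0 0
0 0 0 0
0 0 0 0

After press 4 at (0,1):
0 0 0 0
0 0 0 0
0 0 0 0
0 0 0 0

Lights still on: 0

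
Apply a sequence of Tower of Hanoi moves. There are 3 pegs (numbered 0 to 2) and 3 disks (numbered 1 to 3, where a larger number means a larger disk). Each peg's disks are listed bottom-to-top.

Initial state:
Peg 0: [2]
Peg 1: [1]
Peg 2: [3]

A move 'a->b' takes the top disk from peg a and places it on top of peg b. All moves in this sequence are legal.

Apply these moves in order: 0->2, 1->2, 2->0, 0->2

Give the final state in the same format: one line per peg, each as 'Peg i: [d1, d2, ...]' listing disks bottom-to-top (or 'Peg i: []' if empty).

Answer: Peg 0: []
Peg 1: []
Peg 2: [3, 2, 1]

Derivation:
After move 1 (0->2):
Peg 0: []
Peg 1: [1]
Peg 2: [3, 2]

After move 2 (1->2):
Peg 0: []
Peg 1: []
Peg 2: [3, 2, 1]

After move 3 (2->0):
Peg 0: [1]
Peg 1: []
Peg 2: [3, 2]

After move 4 (0->2):
Peg 0: []
Peg 1: []
Peg 2: [3, 2, 1]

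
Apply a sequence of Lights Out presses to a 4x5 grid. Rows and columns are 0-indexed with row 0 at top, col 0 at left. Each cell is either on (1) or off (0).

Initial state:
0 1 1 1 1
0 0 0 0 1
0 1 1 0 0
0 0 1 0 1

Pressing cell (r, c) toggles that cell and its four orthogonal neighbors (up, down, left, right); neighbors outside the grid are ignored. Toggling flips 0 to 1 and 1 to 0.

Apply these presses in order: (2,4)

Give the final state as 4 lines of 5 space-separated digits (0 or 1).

Answer: 0 1 1 1 1
0 0 0 0 0
0 1 1 1 1
0 0 1 0 0

Derivation:
After press 1 at (2,4):
0 1 1 1 1
0 0 0 0 0
0 1 1 1 1
0 0 1 0 0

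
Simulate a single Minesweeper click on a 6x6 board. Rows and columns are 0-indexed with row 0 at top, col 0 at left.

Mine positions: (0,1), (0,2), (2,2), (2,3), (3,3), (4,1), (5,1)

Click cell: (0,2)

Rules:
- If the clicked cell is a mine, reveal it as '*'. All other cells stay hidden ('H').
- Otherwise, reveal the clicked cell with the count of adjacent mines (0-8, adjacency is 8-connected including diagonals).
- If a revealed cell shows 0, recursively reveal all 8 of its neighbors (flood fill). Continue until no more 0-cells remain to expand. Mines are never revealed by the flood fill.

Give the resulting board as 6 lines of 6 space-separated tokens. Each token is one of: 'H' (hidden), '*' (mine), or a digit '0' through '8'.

H H * H H H
H H H H H H
H H H H H H
H H H H H H
H H H H H H
H H H H H H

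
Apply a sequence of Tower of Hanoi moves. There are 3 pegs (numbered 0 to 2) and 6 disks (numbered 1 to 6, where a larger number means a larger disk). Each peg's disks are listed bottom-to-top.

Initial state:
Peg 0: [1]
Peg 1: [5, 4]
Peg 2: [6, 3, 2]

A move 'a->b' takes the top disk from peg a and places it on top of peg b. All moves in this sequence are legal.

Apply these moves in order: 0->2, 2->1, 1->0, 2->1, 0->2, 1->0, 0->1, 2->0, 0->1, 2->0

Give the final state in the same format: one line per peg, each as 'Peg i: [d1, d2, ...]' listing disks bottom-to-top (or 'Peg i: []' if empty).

Answer: Peg 0: [3]
Peg 1: [5, 4, 2, 1]
Peg 2: [6]

Derivation:
After move 1 (0->2):
Peg 0: []
Peg 1: [5, 4]
Peg 2: [6, 3, 2, 1]

After move 2 (2->1):
Peg 0: []
Peg 1: [5, 4, 1]
Peg 2: [6, 3, 2]

After move 3 (1->0):
Peg 0: [1]
Peg 1: [5, 4]
Peg 2: [6, 3, 2]

After move 4 (2->1):
Peg 0: [1]
Peg 1: [5, 4, 2]
Peg 2: [6, 3]

After move 5 (0->2):
Peg 0: []
Peg 1: [5, 4, 2]
Peg 2: [6, 3, 1]

After move 6 (1->0):
Peg 0: [2]
Peg 1: [5, 4]
Peg 2: [6, 3, 1]

After move 7 (0->1):
Peg 0: []
Peg 1: [5, 4, 2]
Peg 2: [6, 3, 1]

After move 8 (2->0):
Peg 0: [1]
Peg 1: [5, 4, 2]
Peg 2: [6, 3]

After move 9 (0->1):
Peg 0: []
Peg 1: [5, 4, 2, 1]
Peg 2: [6, 3]

After move 10 (2->0):
Peg 0: [3]
Peg 1: [5, 4, 2, 1]
Peg 2: [6]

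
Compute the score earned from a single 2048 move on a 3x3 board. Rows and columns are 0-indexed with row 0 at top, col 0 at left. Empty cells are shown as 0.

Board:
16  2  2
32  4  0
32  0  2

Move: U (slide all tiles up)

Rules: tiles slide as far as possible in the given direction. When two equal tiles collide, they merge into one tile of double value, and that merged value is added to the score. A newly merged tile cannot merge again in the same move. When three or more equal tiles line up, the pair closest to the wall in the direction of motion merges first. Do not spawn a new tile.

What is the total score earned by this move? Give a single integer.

Slide up:
col 0: [16, 32, 32] -> [16, 64, 0]  score +64 (running 64)
col 1: [2, 4, 0] -> [2, 4, 0]  score +0 (running 64)
col 2: [2, 0, 2] -> [4, 0, 0]  score +4 (running 68)
Board after move:
16  2  4
64  4  0
 0  0  0

Answer: 68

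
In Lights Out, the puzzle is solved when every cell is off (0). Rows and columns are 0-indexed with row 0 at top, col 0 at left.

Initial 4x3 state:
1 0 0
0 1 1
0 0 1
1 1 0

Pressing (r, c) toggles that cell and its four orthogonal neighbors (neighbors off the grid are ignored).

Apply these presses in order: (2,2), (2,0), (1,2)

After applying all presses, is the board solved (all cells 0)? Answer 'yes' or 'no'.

Answer: no

Derivation:
After press 1 at (2,2):
1 0 0
0 1 0
0 1 0
1 1 1

After press 2 at (2,0):
1 0 0
1 1 0
1 0 0
0 1 1

After press 3 at (1,2):
1 0 1
1 0 1
1 0 1
0 1 1

Lights still on: 8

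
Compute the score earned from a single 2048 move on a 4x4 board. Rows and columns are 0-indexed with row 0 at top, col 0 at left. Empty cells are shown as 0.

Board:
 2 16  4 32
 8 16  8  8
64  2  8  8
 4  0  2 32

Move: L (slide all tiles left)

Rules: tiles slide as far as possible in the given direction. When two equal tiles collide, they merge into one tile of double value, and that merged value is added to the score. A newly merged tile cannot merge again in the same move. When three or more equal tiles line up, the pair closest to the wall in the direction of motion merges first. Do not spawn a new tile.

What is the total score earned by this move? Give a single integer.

Answer: 32

Derivation:
Slide left:
row 0: [2, 16, 4, 32] -> [2, 16, 4, 32]  score +0 (running 0)
row 1: [8, 16, 8, 8] -> [8, 16, 16, 0]  score +16 (running 16)
row 2: [64, 2, 8, 8] -> [64, 2, 16, 0]  score +16 (running 32)
row 3: [4, 0, 2, 32] -> [4, 2, 32, 0]  score +0 (running 32)
Board after move:
 2 16  4 32
 8 16 16  0
64  2 16  0
 4  2 32  0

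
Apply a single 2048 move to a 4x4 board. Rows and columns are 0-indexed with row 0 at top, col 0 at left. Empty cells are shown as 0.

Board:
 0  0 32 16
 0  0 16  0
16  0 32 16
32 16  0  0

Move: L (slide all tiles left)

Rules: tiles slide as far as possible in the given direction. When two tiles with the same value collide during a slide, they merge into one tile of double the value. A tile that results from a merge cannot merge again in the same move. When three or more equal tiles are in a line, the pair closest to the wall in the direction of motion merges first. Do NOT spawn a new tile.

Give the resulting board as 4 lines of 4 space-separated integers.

Answer: 32 16  0  0
16  0  0  0
16 32 16  0
32 16  0  0

Derivation:
Slide left:
row 0: [0, 0, 32, 16] -> [32, 16, 0, 0]
row 1: [0, 0, 16, 0] -> [16, 0, 0, 0]
row 2: [16, 0, 32, 16] -> [16, 32, 16, 0]
row 3: [32, 16, 0, 0] -> [32, 16, 0, 0]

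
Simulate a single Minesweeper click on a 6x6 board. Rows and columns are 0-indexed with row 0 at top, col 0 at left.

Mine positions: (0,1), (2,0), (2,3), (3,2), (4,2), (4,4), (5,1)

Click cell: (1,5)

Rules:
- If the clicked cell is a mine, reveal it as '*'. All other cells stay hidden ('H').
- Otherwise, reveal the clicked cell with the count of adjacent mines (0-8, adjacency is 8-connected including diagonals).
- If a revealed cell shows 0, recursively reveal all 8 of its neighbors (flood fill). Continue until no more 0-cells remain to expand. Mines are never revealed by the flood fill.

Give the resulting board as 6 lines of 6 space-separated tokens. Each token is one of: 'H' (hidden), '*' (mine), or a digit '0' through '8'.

H H 1 0 0 0
H H 2 1 1 0
H H H H 1 0
H H H H 2 1
H H H H H H
H H H H H H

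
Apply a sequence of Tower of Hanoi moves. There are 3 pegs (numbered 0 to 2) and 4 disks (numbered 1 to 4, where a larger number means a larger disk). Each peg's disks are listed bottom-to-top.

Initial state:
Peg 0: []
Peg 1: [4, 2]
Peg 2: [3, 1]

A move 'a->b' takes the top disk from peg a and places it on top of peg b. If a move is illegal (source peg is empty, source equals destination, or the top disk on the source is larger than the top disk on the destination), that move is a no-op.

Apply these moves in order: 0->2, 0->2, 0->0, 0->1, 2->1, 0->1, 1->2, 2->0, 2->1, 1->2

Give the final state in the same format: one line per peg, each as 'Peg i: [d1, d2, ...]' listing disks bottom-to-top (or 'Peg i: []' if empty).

Answer: Peg 0: [1]
Peg 1: [4]
Peg 2: [3, 2]

Derivation:
After move 1 (0->2):
Peg 0: []
Peg 1: [4, 2]
Peg 2: [3, 1]

After move 2 (0->2):
Peg 0: []
Peg 1: [4, 2]
Peg 2: [3, 1]

After move 3 (0->0):
Peg 0: []
Peg 1: [4, 2]
Peg 2: [3, 1]

After move 4 (0->1):
Peg 0: []
Peg 1: [4, 2]
Peg 2: [3, 1]

After move 5 (2->1):
Peg 0: []
Peg 1: [4, 2, 1]
Peg 2: [3]

After move 6 (0->1):
Peg 0: []
Peg 1: [4, 2, 1]
Peg 2: [3]

After move 7 (1->2):
Peg 0: []
Peg 1: [4, 2]
Peg 2: [3, 1]

After move 8 (2->0):
Peg 0: [1]
Peg 1: [4, 2]
Peg 2: [3]

After move 9 (2->1):
Peg 0: [1]
Peg 1: [4, 2]
Peg 2: [3]

After move 10 (1->2):
Peg 0: [1]
Peg 1: [4]
Peg 2: [3, 2]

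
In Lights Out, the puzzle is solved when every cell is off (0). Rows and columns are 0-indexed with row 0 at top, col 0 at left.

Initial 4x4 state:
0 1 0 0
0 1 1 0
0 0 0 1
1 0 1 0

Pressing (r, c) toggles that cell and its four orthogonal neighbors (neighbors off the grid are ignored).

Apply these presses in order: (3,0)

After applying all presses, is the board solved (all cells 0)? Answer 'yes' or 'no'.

Answer: no

Derivation:
After press 1 at (3,0):
0 1 0 0
0 1 1 0
1 0 0 1
0 1 1 0

Lights still on: 7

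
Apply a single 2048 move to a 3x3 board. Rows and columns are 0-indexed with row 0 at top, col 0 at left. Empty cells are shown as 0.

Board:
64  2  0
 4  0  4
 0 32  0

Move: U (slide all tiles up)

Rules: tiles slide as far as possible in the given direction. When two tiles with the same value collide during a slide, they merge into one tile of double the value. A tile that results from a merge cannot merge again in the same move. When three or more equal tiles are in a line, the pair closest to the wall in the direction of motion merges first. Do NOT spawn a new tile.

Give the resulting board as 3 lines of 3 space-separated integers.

Answer: 64  2  4
 4 32  0
 0  0  0

Derivation:
Slide up:
col 0: [64, 4, 0] -> [64, 4, 0]
col 1: [2, 0, 32] -> [2, 32, 0]
col 2: [0, 4, 0] -> [4, 0, 0]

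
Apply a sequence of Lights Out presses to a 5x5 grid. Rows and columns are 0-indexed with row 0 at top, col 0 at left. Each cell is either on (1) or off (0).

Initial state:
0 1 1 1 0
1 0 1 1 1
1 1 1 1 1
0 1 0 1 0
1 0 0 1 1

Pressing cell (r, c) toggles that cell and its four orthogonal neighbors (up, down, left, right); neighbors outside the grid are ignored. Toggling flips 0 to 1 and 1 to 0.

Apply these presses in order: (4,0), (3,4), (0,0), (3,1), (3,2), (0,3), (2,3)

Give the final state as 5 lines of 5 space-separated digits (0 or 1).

After press 1 at (4,0):
0 1 1 1 0
1 0 1 1 1
1 1 1 1 1
1 1 0 1 0
0 1 0 1 1

After press 2 at (3,4):
0 1 1 1 0
1 0 1 1 1
1 1 1 1 0
1 1 0 0 1
0 1 0 1 0

After press 3 at (0,0):
1 0 1 1 0
0 0 1 1 1
1 1 1 1 0
1 1 0 0 1
0 1 0 1 0

After press 4 at (3,1):
1 0 1 1 0
0 0 1 1 1
1 0 1 1 0
0 0 1 0 1
0 0 0 1 0

After press 5 at (3,2):
1 0 1 1 0
0 0 1 1 1
1 0 0 1 0
0 1 0 1 1
0 0 1 1 0

After press 6 at (0,3):
1 0 0 0 1
0 0 1 0 1
1 0 0 1 0
0 1 0 1 1
0 0 1 1 0

After press 7 at (2,3):
1 0 0 0 1
0 0 1 1 1
1 0 1 0 1
0 1 0 0 1
0 0 1 1 0

Answer: 1 0 0 0 1
0 0 1 1 1
1 0 1 0 1
0 1 0 0 1
0 0 1 1 0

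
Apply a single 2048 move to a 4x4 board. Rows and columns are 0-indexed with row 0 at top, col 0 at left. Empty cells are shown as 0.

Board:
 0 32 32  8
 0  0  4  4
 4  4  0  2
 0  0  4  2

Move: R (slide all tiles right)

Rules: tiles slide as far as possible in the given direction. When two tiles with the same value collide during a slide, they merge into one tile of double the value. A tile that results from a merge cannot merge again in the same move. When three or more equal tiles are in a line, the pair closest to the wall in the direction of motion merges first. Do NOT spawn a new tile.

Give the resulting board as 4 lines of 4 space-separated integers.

Slide right:
row 0: [0, 32, 32, 8] -> [0, 0, 64, 8]
row 1: [0, 0, 4, 4] -> [0, 0, 0, 8]
row 2: [4, 4, 0, 2] -> [0, 0, 8, 2]
row 3: [0, 0, 4, 2] -> [0, 0, 4, 2]

Answer:  0  0 64  8
 0  0  0  8
 0  0  8  2
 0  0  4  2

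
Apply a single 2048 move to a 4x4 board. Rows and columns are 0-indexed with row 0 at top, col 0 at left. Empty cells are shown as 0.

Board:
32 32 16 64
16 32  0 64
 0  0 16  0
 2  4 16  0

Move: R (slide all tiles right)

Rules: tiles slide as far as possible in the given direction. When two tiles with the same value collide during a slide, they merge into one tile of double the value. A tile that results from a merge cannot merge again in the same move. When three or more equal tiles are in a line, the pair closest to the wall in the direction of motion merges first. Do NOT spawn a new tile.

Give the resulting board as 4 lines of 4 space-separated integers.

Answer:  0 64 16 64
 0 16 32 64
 0  0  0 16
 0  2  4 16

Derivation:
Slide right:
row 0: [32, 32, 16, 64] -> [0, 64, 16, 64]
row 1: [16, 32, 0, 64] -> [0, 16, 32, 64]
row 2: [0, 0, 16, 0] -> [0, 0, 0, 16]
row 3: [2, 4, 16, 0] -> [0, 2, 4, 16]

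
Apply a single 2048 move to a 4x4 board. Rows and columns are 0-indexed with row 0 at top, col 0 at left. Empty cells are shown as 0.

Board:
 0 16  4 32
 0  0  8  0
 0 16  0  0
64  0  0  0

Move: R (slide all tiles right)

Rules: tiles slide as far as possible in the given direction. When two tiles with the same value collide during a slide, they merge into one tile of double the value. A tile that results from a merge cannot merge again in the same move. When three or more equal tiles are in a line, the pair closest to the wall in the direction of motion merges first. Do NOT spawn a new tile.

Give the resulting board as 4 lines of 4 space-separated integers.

Slide right:
row 0: [0, 16, 4, 32] -> [0, 16, 4, 32]
row 1: [0, 0, 8, 0] -> [0, 0, 0, 8]
row 2: [0, 16, 0, 0] -> [0, 0, 0, 16]
row 3: [64, 0, 0, 0] -> [0, 0, 0, 64]

Answer:  0 16  4 32
 0  0  0  8
 0  0  0 16
 0  0  0 64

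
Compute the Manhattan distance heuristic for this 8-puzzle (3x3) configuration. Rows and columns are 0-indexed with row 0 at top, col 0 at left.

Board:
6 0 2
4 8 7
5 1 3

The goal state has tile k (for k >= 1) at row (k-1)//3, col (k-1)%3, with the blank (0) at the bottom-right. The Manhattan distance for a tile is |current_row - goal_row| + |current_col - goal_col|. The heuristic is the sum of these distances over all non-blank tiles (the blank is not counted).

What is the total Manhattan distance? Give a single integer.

Answer: 15

Derivation:
Tile 6: (0,0)->(1,2) = 3
Tile 2: (0,2)->(0,1) = 1
Tile 4: (1,0)->(1,0) = 0
Tile 8: (1,1)->(2,1) = 1
Tile 7: (1,2)->(2,0) = 3
Tile 5: (2,0)->(1,1) = 2
Tile 1: (2,1)->(0,0) = 3
Tile 3: (2,2)->(0,2) = 2
Sum: 3 + 1 + 0 + 1 + 3 + 2 + 3 + 2 = 15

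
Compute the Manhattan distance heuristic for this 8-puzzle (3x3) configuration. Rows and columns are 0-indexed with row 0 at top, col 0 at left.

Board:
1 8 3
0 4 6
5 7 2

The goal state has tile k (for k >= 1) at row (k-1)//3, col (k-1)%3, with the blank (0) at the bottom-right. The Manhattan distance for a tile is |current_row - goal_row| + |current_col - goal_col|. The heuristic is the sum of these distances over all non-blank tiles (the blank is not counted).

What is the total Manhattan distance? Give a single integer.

Tile 1: at (0,0), goal (0,0), distance |0-0|+|0-0| = 0
Tile 8: at (0,1), goal (2,1), distance |0-2|+|1-1| = 2
Tile 3: at (0,2), goal (0,2), distance |0-0|+|2-2| = 0
Tile 4: at (1,1), goal (1,0), distance |1-1|+|1-0| = 1
Tile 6: at (1,2), goal (1,2), distance |1-1|+|2-2| = 0
Tile 5: at (2,0), goal (1,1), distance |2-1|+|0-1| = 2
Tile 7: at (2,1), goal (2,0), distance |2-2|+|1-0| = 1
Tile 2: at (2,2), goal (0,1), distance |2-0|+|2-1| = 3
Sum: 0 + 2 + 0 + 1 + 0 + 2 + 1 + 3 = 9

Answer: 9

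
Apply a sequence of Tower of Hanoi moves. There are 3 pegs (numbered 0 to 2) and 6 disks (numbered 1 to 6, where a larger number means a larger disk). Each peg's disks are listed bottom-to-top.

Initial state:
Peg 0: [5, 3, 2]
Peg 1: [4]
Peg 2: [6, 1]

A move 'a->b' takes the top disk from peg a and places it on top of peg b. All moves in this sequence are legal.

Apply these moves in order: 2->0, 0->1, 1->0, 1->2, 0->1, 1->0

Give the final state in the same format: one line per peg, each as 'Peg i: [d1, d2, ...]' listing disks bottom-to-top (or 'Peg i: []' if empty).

Answer: Peg 0: [5, 3, 2, 1]
Peg 1: []
Peg 2: [6, 4]

Derivation:
After move 1 (2->0):
Peg 0: [5, 3, 2, 1]
Peg 1: [4]
Peg 2: [6]

After move 2 (0->1):
Peg 0: [5, 3, 2]
Peg 1: [4, 1]
Peg 2: [6]

After move 3 (1->0):
Peg 0: [5, 3, 2, 1]
Peg 1: [4]
Peg 2: [6]

After move 4 (1->2):
Peg 0: [5, 3, 2, 1]
Peg 1: []
Peg 2: [6, 4]

After move 5 (0->1):
Peg 0: [5, 3, 2]
Peg 1: [1]
Peg 2: [6, 4]

After move 6 (1->0):
Peg 0: [5, 3, 2, 1]
Peg 1: []
Peg 2: [6, 4]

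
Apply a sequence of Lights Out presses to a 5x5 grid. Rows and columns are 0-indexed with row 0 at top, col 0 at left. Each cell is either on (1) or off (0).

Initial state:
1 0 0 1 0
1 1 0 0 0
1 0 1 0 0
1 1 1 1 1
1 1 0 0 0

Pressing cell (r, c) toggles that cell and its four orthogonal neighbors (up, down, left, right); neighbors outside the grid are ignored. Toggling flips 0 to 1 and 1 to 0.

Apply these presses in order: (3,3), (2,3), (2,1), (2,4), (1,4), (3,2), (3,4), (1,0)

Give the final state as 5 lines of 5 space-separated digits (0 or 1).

Answer: 0 0 0 1 1
0 1 0 0 0
1 1 0 1 0
1 1 1 1 0
1 1 1 1 1

Derivation:
After press 1 at (3,3):
1 0 0 1 0
1 1 0 0 0
1 0 1 1 0
1 1 0 0 0
1 1 0 1 0

After press 2 at (2,3):
1 0 0 1 0
1 1 0 1 0
1 0 0 0 1
1 1 0 1 0
1 1 0 1 0

After press 3 at (2,1):
1 0 0 1 0
1 0 0 1 0
0 1 1 0 1
1 0 0 1 0
1 1 0 1 0

After press 4 at (2,4):
1 0 0 1 0
1 0 0 1 1
0 1 1 1 0
1 0 0 1 1
1 1 0 1 0

After press 5 at (1,4):
1 0 0 1 1
1 0 0 0 0
0 1 1 1 1
1 0 0 1 1
1 1 0 1 0

After press 6 at (3,2):
1 0 0 1 1
1 0 0 0 0
0 1 0 1 1
1 1 1 0 1
1 1 1 1 0

After press 7 at (3,4):
1 0 0 1 1
1 0 0 0 0
0 1 0 1 0
1 1 1 1 0
1 1 1 1 1

After press 8 at (1,0):
0 0 0 1 1
0 1 0 0 0
1 1 0 1 0
1 1 1 1 0
1 1 1 1 1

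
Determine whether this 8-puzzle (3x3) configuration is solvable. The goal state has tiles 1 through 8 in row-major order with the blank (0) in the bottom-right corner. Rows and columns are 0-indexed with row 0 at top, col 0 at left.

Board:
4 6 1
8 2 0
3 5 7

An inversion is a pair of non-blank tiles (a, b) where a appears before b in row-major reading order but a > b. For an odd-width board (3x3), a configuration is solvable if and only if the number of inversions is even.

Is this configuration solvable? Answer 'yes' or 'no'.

Inversions (pairs i<j in row-major order where tile[i] > tile[j] > 0): 11
11 is odd, so the puzzle is not solvable.

Answer: no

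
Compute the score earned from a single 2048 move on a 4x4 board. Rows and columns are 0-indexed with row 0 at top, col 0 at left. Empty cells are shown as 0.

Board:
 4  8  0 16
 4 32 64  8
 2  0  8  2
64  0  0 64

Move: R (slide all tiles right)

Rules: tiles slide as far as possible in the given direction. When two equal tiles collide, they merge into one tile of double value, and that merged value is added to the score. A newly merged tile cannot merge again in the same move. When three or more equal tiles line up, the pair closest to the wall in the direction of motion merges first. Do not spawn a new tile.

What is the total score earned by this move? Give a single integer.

Slide right:
row 0: [4, 8, 0, 16] -> [0, 4, 8, 16]  score +0 (running 0)
row 1: [4, 32, 64, 8] -> [4, 32, 64, 8]  score +0 (running 0)
row 2: [2, 0, 8, 2] -> [0, 2, 8, 2]  score +0 (running 0)
row 3: [64, 0, 0, 64] -> [0, 0, 0, 128]  score +128 (running 128)
Board after move:
  0   4   8  16
  4  32  64   8
  0   2   8   2
  0   0   0 128

Answer: 128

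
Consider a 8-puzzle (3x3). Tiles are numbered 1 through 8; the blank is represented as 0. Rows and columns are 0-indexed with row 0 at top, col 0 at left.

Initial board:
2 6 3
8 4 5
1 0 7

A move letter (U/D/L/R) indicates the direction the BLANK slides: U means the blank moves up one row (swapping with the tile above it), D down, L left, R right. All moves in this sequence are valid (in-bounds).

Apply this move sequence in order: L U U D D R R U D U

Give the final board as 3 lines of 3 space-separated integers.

Answer: 2 6 3
8 4 0
1 7 5

Derivation:
After move 1 (L):
2 6 3
8 4 5
0 1 7

After move 2 (U):
2 6 3
0 4 5
8 1 7

After move 3 (U):
0 6 3
2 4 5
8 1 7

After move 4 (D):
2 6 3
0 4 5
8 1 7

After move 5 (D):
2 6 3
8 4 5
0 1 7

After move 6 (R):
2 6 3
8 4 5
1 0 7

After move 7 (R):
2 6 3
8 4 5
1 7 0

After move 8 (U):
2 6 3
8 4 0
1 7 5

After move 9 (D):
2 6 3
8 4 5
1 7 0

After move 10 (U):
2 6 3
8 4 0
1 7 5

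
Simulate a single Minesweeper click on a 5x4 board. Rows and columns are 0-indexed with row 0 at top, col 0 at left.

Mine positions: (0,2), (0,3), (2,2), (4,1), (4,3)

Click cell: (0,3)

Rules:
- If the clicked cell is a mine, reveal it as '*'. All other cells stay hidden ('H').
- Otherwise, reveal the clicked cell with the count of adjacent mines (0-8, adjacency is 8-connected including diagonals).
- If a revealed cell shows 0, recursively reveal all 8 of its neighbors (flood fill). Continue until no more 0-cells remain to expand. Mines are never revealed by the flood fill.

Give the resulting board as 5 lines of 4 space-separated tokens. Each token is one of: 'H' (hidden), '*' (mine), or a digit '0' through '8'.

H H H *
H H H H
H H H H
H H H H
H H H H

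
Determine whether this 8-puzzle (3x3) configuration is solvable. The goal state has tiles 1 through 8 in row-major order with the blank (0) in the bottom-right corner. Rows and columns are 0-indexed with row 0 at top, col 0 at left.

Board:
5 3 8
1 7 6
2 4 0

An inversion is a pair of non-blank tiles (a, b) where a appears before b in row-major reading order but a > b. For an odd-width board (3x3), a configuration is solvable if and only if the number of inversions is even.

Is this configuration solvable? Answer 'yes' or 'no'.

Answer: yes

Derivation:
Inversions (pairs i<j in row-major order where tile[i] > tile[j] > 0): 16
16 is even, so the puzzle is solvable.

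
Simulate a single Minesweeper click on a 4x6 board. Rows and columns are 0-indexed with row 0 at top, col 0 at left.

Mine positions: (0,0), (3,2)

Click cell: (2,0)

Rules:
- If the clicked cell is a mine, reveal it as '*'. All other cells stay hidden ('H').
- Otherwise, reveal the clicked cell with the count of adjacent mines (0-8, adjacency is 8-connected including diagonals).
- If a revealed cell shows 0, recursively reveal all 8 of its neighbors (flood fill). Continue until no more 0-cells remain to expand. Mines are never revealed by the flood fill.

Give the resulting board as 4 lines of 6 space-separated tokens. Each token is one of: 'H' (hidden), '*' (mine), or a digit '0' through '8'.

H H H H H H
1 1 H H H H
0 1 H H H H
0 1 H H H H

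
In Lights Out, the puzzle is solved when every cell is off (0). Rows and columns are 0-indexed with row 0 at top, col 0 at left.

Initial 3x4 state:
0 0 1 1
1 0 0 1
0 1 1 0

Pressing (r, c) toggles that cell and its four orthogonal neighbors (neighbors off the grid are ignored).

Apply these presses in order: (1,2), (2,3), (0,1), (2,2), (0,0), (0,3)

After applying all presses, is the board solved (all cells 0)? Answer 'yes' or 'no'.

After press 1 at (1,2):
0 0 0 1
1 1 1 0
0 1 0 0

After press 2 at (2,3):
0 0 0 1
1 1 1 1
0 1 1 1

After press 3 at (0,1):
1 1 1 1
1 0 1 1
0 1 1 1

After press 4 at (2,2):
1 1 1 1
1 0 0 1
0 0 0 0

After press 5 at (0,0):
0 0 1 1
0 0 0 1
0 0 0 0

After press 6 at (0,3):
0 0 0 0
0 0 0 0
0 0 0 0

Lights still on: 0

Answer: yes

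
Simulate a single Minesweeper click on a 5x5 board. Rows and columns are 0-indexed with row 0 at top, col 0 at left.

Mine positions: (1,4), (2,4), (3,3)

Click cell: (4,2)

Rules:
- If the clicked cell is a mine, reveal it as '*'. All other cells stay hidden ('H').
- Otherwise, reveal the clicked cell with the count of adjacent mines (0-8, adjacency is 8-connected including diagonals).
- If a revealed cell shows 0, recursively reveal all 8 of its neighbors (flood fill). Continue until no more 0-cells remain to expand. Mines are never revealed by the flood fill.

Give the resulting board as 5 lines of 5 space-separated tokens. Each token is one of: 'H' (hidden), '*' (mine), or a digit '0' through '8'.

H H H H H
H H H H H
H H H H H
H H H H H
H H 1 H H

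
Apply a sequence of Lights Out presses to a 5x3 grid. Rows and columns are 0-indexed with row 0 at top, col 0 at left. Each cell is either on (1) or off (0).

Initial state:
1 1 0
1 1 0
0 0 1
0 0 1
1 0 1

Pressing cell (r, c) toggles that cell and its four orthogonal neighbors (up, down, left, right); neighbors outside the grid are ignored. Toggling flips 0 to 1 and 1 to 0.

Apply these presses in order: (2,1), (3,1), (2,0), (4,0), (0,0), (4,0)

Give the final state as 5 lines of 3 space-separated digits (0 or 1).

Answer: 0 0 0
1 0 0
0 1 0
0 0 0
1 1 1

Derivation:
After press 1 at (2,1):
1 1 0
1 0 0
1 1 0
0 1 1
1 0 1

After press 2 at (3,1):
1 1 0
1 0 0
1 0 0
1 0 0
1 1 1

After press 3 at (2,0):
1 1 0
0 0 0
0 1 0
0 0 0
1 1 1

After press 4 at (4,0):
1 1 0
0 0 0
0 1 0
1 0 0
0 0 1

After press 5 at (0,0):
0 0 0
1 0 0
0 1 0
1 0 0
0 0 1

After press 6 at (4,0):
0 0 0
1 0 0
0 1 0
0 0 0
1 1 1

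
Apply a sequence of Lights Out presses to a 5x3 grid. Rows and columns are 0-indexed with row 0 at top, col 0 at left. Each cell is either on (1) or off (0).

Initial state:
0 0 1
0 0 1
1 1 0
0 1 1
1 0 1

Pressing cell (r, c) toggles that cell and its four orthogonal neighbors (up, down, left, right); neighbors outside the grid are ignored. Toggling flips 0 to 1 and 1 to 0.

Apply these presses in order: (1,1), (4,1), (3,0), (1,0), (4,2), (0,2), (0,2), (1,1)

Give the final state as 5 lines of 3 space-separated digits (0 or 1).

After press 1 at (1,1):
0 1 1
1 1 0
1 0 0
0 1 1
1 0 1

After press 2 at (4,1):
0 1 1
1 1 0
1 0 0
0 0 1
0 1 0

After press 3 at (3,0):
0 1 1
1 1 0
0 0 0
1 1 1
1 1 0

After press 4 at (1,0):
1 1 1
0 0 0
1 0 0
1 1 1
1 1 0

After press 5 at (4,2):
1 1 1
0 0 0
1 0 0
1 1 0
1 0 1

After press 6 at (0,2):
1 0 0
0 0 1
1 0 0
1 1 0
1 0 1

After press 7 at (0,2):
1 1 1
0 0 0
1 0 0
1 1 0
1 0 1

After press 8 at (1,1):
1 0 1
1 1 1
1 1 0
1 1 0
1 0 1

Answer: 1 0 1
1 1 1
1 1 0
1 1 0
1 0 1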